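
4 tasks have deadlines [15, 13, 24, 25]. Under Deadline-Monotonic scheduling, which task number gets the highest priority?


Sort tasks by relative deadline (ascending):
  Task 2: deadline = 13
  Task 1: deadline = 15
  Task 3: deadline = 24
  Task 4: deadline = 25
Priority order (highest first): [2, 1, 3, 4]
Highest priority task = 2

2


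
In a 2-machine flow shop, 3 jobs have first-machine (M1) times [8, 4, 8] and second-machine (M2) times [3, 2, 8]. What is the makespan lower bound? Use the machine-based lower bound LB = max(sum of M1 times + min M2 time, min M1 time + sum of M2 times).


LB1 = sum(M1 times) + min(M2 times) = 20 + 2 = 22
LB2 = min(M1 times) + sum(M2 times) = 4 + 13 = 17
Lower bound = max(LB1, LB2) = max(22, 17) = 22

22


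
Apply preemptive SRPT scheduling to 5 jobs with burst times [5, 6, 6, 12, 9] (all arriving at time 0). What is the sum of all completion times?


Since all jobs arrive at t=0, SRPT equals SPT ordering.
SPT order: [5, 6, 6, 9, 12]
Completion times:
  Job 1: p=5, C=5
  Job 2: p=6, C=11
  Job 3: p=6, C=17
  Job 4: p=9, C=26
  Job 5: p=12, C=38
Total completion time = 5 + 11 + 17 + 26 + 38 = 97

97


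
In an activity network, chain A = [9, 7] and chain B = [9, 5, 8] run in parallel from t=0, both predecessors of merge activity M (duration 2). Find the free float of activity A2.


ES(A2) = sum of predecessors on chain A = 9
EF(A2) = ES + duration = 9 + 7 = 16
Successor of A2 is M. ES(M) = max(sum(A), sum(B)) = max(16, 22) = 22
Free float = ES(successor) - EF(current) = 22 - 16 = 6

6


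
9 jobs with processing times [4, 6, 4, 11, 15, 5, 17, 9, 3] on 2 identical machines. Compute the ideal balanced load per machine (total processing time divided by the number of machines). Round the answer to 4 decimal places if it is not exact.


Total processing time = 4 + 6 + 4 + 11 + 15 + 5 + 17 + 9 + 3 = 74
Number of machines = 2
Ideal balanced load = 74 / 2 = 37.0

37.0


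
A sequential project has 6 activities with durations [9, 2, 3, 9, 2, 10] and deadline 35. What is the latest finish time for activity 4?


LF(activity 4) = deadline - sum of successor durations
Successors: activities 5 through 6 with durations [2, 10]
Sum of successor durations = 12
LF = 35 - 12 = 23

23


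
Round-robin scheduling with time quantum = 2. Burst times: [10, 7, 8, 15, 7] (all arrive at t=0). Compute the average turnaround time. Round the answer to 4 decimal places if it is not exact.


Time quantum = 2
Execution trace:
  J1 runs 2 units, time = 2
  J2 runs 2 units, time = 4
  J3 runs 2 units, time = 6
  J4 runs 2 units, time = 8
  J5 runs 2 units, time = 10
  J1 runs 2 units, time = 12
  J2 runs 2 units, time = 14
  J3 runs 2 units, time = 16
  J4 runs 2 units, time = 18
  J5 runs 2 units, time = 20
  J1 runs 2 units, time = 22
  J2 runs 2 units, time = 24
  J3 runs 2 units, time = 26
  J4 runs 2 units, time = 28
  J5 runs 2 units, time = 30
  J1 runs 2 units, time = 32
  J2 runs 1 units, time = 33
  J3 runs 2 units, time = 35
  J4 runs 2 units, time = 37
  J5 runs 1 units, time = 38
  J1 runs 2 units, time = 40
  J4 runs 2 units, time = 42
  J4 runs 2 units, time = 44
  J4 runs 2 units, time = 46
  J4 runs 1 units, time = 47
Finish times: [40, 33, 35, 47, 38]
Average turnaround = 193/5 = 38.6

38.6


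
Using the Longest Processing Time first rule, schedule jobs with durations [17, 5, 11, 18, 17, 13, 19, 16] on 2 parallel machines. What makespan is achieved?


Sort jobs in decreasing order (LPT): [19, 18, 17, 17, 16, 13, 11, 5]
Assign each job to the least loaded machine:
  Machine 1: jobs [19, 17, 13, 11], load = 60
  Machine 2: jobs [18, 17, 16, 5], load = 56
Makespan = max load = 60

60


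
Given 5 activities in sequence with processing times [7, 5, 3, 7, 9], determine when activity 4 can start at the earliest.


Activity 4 starts after activities 1 through 3 complete.
Predecessor durations: [7, 5, 3]
ES = 7 + 5 + 3 = 15

15


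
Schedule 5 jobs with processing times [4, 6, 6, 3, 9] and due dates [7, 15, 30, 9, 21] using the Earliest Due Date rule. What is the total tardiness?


Sort by due date (EDD order): [(4, 7), (3, 9), (6, 15), (9, 21), (6, 30)]
Compute completion times and tardiness:
  Job 1: p=4, d=7, C=4, tardiness=max(0,4-7)=0
  Job 2: p=3, d=9, C=7, tardiness=max(0,7-9)=0
  Job 3: p=6, d=15, C=13, tardiness=max(0,13-15)=0
  Job 4: p=9, d=21, C=22, tardiness=max(0,22-21)=1
  Job 5: p=6, d=30, C=28, tardiness=max(0,28-30)=0
Total tardiness = 1

1


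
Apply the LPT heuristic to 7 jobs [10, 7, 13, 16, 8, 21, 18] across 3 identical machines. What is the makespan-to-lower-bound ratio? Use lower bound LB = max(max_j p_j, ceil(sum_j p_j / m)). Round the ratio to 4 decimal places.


LPT order: [21, 18, 16, 13, 10, 8, 7]
Machine loads after assignment: [29, 35, 29]
LPT makespan = 35
Lower bound = max(max_job, ceil(total/3)) = max(21, 31) = 31
Ratio = 35 / 31 = 1.129

1.129


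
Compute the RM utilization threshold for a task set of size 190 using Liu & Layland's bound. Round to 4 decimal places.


Compute 2^(1/190) = 1.0036548056
Subtract 1: 1.0036548056 - 1 = 0.0036548056
Multiply by n: 190 * 0.0036548056 = 0.6944130640
Round to 4 dp: 0.6944

0.6944


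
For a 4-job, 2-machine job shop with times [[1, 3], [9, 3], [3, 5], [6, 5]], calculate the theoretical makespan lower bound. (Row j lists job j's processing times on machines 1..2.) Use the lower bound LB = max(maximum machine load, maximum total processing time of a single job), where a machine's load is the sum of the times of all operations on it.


Machine loads:
  Machine 1: 1 + 9 + 3 + 6 = 19
  Machine 2: 3 + 3 + 5 + 5 = 16
Max machine load = 19
Job totals:
  Job 1: 4
  Job 2: 12
  Job 3: 8
  Job 4: 11
Max job total = 12
Lower bound = max(19, 12) = 19

19


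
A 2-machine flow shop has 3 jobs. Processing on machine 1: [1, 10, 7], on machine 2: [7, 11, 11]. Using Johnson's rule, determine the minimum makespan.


Apply Johnson's rule:
  Group 1 (a <= b): [(1, 1, 7), (3, 7, 11), (2, 10, 11)]
  Group 2 (a > b): []
Optimal job order: [1, 3, 2]
Schedule:
  Job 1: M1 done at 1, M2 done at 8
  Job 3: M1 done at 8, M2 done at 19
  Job 2: M1 done at 18, M2 done at 30
Makespan = 30

30


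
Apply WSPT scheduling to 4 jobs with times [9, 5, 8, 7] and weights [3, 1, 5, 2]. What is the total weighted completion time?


Compute p/w ratios and sort ascending (WSPT): [(8, 5), (9, 3), (7, 2), (5, 1)]
Compute weighted completion times:
  Job (p=8,w=5): C=8, w*C=5*8=40
  Job (p=9,w=3): C=17, w*C=3*17=51
  Job (p=7,w=2): C=24, w*C=2*24=48
  Job (p=5,w=1): C=29, w*C=1*29=29
Total weighted completion time = 168

168


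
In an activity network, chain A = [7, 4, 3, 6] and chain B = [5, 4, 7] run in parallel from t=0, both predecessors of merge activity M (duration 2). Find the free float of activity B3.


ES(B3) = sum of predecessors on chain B = 9
EF(B3) = ES + duration = 9 + 7 = 16
Successor of B3 is M. ES(M) = max(sum(A), sum(B)) = max(20, 16) = 20
Free float = ES(successor) - EF(current) = 20 - 16 = 4

4


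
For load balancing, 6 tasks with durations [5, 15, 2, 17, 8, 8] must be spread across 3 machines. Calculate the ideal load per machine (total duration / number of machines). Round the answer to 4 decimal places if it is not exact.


Total processing time = 5 + 15 + 2 + 17 + 8 + 8 = 55
Number of machines = 3
Ideal balanced load = 55 / 3 = 18.3333

18.3333


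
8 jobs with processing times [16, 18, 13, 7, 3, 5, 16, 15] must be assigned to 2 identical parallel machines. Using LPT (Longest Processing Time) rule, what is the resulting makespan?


Sort jobs in decreasing order (LPT): [18, 16, 16, 15, 13, 7, 5, 3]
Assign each job to the least loaded machine:
  Machine 1: jobs [18, 15, 7, 5, 3], load = 48
  Machine 2: jobs [16, 16, 13], load = 45
Makespan = max load = 48

48


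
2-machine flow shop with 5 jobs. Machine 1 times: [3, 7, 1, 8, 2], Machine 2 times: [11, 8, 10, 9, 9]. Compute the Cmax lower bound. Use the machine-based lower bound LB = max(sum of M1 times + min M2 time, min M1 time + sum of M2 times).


LB1 = sum(M1 times) + min(M2 times) = 21 + 8 = 29
LB2 = min(M1 times) + sum(M2 times) = 1 + 47 = 48
Lower bound = max(LB1, LB2) = max(29, 48) = 48

48


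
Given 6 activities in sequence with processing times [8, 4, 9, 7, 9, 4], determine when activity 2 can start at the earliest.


Activity 2 starts after activities 1 through 1 complete.
Predecessor durations: [8]
ES = 8 = 8

8


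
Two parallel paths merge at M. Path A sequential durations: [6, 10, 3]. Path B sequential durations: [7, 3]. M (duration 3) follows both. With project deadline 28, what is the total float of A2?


Forward pass: ES(A2) = sum of predecessors on chain A = 6
EF = ES + duration = 6 + 10 = 16
Backward pass: LF(M) = deadline = 28; LS(M) = 28 - 3 = 25
LF(A2) = LS(M) - sum(successors on chain A) = 25 - 3 = 22
LS = LF - duration = 22 - 10 = 12
Total float = LS - ES = 12 - 6 = 6

6


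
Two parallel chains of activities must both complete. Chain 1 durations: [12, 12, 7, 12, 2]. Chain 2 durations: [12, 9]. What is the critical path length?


Path A total = 12 + 12 + 7 + 12 + 2 = 45
Path B total = 12 + 9 = 21
Critical path = longest path = max(45, 21) = 45

45


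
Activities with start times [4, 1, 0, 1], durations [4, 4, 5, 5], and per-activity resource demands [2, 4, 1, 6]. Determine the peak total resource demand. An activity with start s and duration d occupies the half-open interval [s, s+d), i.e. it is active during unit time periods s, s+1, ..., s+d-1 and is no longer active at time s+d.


Each activity i is active on [start_i, start_i + duration_i).
Compute total resource usage per time slot:
  t=0: active resources = [1], total = 1
  t=1: active resources = [4, 1, 6], total = 11
  t=2: active resources = [4, 1, 6], total = 11
  t=3: active resources = [4, 1, 6], total = 11
  t=4: active resources = [2, 4, 1, 6], total = 13
  t=5: active resources = [2, 6], total = 8
  t=6: active resources = [2], total = 2
  t=7: active resources = [2], total = 2
Peak resource demand = 13

13


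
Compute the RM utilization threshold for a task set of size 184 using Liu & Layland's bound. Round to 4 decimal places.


Compute 2^(1/184) = 1.0037742087
Subtract 1: 1.0037742087 - 1 = 0.0037742087
Multiply by n: 184 * 0.0037742087 = 0.6944544008
Round to 4 dp: 0.6945

0.6945


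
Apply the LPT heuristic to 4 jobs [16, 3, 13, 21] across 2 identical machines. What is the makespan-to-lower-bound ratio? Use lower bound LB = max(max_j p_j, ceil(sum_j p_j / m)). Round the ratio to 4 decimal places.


LPT order: [21, 16, 13, 3]
Machine loads after assignment: [24, 29]
LPT makespan = 29
Lower bound = max(max_job, ceil(total/2)) = max(21, 27) = 27
Ratio = 29 / 27 = 1.0741

1.0741


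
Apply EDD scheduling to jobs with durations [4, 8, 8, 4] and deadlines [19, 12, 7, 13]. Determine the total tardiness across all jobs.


Sort by due date (EDD order): [(8, 7), (8, 12), (4, 13), (4, 19)]
Compute completion times and tardiness:
  Job 1: p=8, d=7, C=8, tardiness=max(0,8-7)=1
  Job 2: p=8, d=12, C=16, tardiness=max(0,16-12)=4
  Job 3: p=4, d=13, C=20, tardiness=max(0,20-13)=7
  Job 4: p=4, d=19, C=24, tardiness=max(0,24-19)=5
Total tardiness = 17

17


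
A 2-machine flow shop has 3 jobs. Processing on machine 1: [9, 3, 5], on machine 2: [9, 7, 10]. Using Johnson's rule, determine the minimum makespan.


Apply Johnson's rule:
  Group 1 (a <= b): [(2, 3, 7), (3, 5, 10), (1, 9, 9)]
  Group 2 (a > b): []
Optimal job order: [2, 3, 1]
Schedule:
  Job 2: M1 done at 3, M2 done at 10
  Job 3: M1 done at 8, M2 done at 20
  Job 1: M1 done at 17, M2 done at 29
Makespan = 29

29


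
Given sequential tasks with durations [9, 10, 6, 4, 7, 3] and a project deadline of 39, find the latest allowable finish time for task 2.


LF(activity 2) = deadline - sum of successor durations
Successors: activities 3 through 6 with durations [6, 4, 7, 3]
Sum of successor durations = 20
LF = 39 - 20 = 19

19


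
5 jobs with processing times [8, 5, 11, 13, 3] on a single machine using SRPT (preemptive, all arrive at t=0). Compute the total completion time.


Since all jobs arrive at t=0, SRPT equals SPT ordering.
SPT order: [3, 5, 8, 11, 13]
Completion times:
  Job 1: p=3, C=3
  Job 2: p=5, C=8
  Job 3: p=8, C=16
  Job 4: p=11, C=27
  Job 5: p=13, C=40
Total completion time = 3 + 8 + 16 + 27 + 40 = 94

94


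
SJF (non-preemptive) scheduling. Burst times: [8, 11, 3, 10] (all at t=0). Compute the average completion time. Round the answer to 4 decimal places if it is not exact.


SJF order (ascending): [3, 8, 10, 11]
Completion times:
  Job 1: burst=3, C=3
  Job 2: burst=8, C=11
  Job 3: burst=10, C=21
  Job 4: burst=11, C=32
Average completion = 67/4 = 16.75

16.75


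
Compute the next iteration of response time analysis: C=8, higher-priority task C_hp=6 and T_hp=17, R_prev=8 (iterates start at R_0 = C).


R_next = C + ceil(R_prev / T_hp) * C_hp
ceil(8 / 17) = ceil(0.4706) = 1
Interference = 1 * 6 = 6
R_next = 8 + 6 = 14

14


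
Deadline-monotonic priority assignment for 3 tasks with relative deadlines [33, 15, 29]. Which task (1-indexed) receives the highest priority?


Sort tasks by relative deadline (ascending):
  Task 2: deadline = 15
  Task 3: deadline = 29
  Task 1: deadline = 33
Priority order (highest first): [2, 3, 1]
Highest priority task = 2

2


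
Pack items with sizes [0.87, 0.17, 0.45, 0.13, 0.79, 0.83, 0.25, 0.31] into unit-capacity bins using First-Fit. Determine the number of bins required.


Place items sequentially using First-Fit:
  Item 0.87 -> new Bin 1
  Item 0.17 -> new Bin 2
  Item 0.45 -> Bin 2 (now 0.62)
  Item 0.13 -> Bin 1 (now 1.0)
  Item 0.79 -> new Bin 3
  Item 0.83 -> new Bin 4
  Item 0.25 -> Bin 2 (now 0.87)
  Item 0.31 -> new Bin 5
Total bins used = 5

5


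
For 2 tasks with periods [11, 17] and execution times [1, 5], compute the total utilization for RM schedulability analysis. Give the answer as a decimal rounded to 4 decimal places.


Compute individual utilizations (exact fractions):
  Task 1: C/T = 1/11 (approx. 0.0909)
  Task 2: C/T = 5/17 (approx. 0.2941)
Total utilization U = 1/11 + 5/17 = 72/187
Rounded to 4 decimal places: U = 0.3850
RM (Liu & Layland) bound for 2 tasks = 0.828427; compare with U = 72/187 (approx. 0.385027)
U <= bound, so schedulable by RM sufficient condition.

0.3850


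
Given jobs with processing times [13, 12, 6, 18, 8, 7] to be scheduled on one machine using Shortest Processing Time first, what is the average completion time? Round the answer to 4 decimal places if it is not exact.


Sort jobs by processing time (SPT order): [6, 7, 8, 12, 13, 18]
Compute completion times sequentially:
  Job 1: processing = 6, completes at 6
  Job 2: processing = 7, completes at 13
  Job 3: processing = 8, completes at 21
  Job 4: processing = 12, completes at 33
  Job 5: processing = 13, completes at 46
  Job 6: processing = 18, completes at 64
Sum of completion times = 183
Average completion time = 183/6 = 30.5

30.5


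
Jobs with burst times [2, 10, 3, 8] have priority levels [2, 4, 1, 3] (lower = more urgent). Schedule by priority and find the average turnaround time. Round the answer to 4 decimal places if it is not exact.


Sort by priority (ascending = highest first):
Order: [(1, 3), (2, 2), (3, 8), (4, 10)]
Completion times:
  Priority 1, burst=3, C=3
  Priority 2, burst=2, C=5
  Priority 3, burst=8, C=13
  Priority 4, burst=10, C=23
Average turnaround = 44/4 = 11.0

11.0


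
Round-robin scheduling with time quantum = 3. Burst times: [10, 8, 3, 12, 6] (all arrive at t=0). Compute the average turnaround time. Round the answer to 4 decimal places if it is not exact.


Time quantum = 3
Execution trace:
  J1 runs 3 units, time = 3
  J2 runs 3 units, time = 6
  J3 runs 3 units, time = 9
  J4 runs 3 units, time = 12
  J5 runs 3 units, time = 15
  J1 runs 3 units, time = 18
  J2 runs 3 units, time = 21
  J4 runs 3 units, time = 24
  J5 runs 3 units, time = 27
  J1 runs 3 units, time = 30
  J2 runs 2 units, time = 32
  J4 runs 3 units, time = 35
  J1 runs 1 units, time = 36
  J4 runs 3 units, time = 39
Finish times: [36, 32, 9, 39, 27]
Average turnaround = 143/5 = 28.6

28.6


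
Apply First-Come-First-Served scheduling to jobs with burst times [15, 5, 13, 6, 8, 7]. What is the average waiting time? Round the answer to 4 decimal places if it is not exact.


FCFS order (as given): [15, 5, 13, 6, 8, 7]
Waiting times:
  Job 1: wait = 0
  Job 2: wait = 15
  Job 3: wait = 20
  Job 4: wait = 33
  Job 5: wait = 39
  Job 6: wait = 47
Sum of waiting times = 154
Average waiting time = 154/6 = 25.6667

25.6667


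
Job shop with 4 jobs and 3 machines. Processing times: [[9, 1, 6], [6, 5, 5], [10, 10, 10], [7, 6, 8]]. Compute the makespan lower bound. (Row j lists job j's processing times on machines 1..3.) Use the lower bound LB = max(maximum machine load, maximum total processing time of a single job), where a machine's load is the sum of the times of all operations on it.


Machine loads:
  Machine 1: 9 + 6 + 10 + 7 = 32
  Machine 2: 1 + 5 + 10 + 6 = 22
  Machine 3: 6 + 5 + 10 + 8 = 29
Max machine load = 32
Job totals:
  Job 1: 16
  Job 2: 16
  Job 3: 30
  Job 4: 21
Max job total = 30
Lower bound = max(32, 30) = 32

32


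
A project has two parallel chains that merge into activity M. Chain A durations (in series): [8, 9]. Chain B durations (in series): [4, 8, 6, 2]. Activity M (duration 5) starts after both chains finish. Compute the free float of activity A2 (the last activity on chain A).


ES(A2) = sum of predecessors on chain A = 8
EF(A2) = ES + duration = 8 + 9 = 17
Successor of A2 is M. ES(M) = max(sum(A), sum(B)) = max(17, 20) = 20
Free float = ES(successor) - EF(current) = 20 - 17 = 3

3


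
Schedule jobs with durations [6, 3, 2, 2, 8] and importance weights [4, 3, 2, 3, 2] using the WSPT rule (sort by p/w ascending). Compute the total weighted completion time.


Compute p/w ratios and sort ascending (WSPT): [(2, 3), (3, 3), (2, 2), (6, 4), (8, 2)]
Compute weighted completion times:
  Job (p=2,w=3): C=2, w*C=3*2=6
  Job (p=3,w=3): C=5, w*C=3*5=15
  Job (p=2,w=2): C=7, w*C=2*7=14
  Job (p=6,w=4): C=13, w*C=4*13=52
  Job (p=8,w=2): C=21, w*C=2*21=42
Total weighted completion time = 129

129


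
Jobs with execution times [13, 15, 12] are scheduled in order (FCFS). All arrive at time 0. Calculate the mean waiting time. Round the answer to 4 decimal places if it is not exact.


FCFS order (as given): [13, 15, 12]
Waiting times:
  Job 1: wait = 0
  Job 2: wait = 13
  Job 3: wait = 28
Sum of waiting times = 41
Average waiting time = 41/3 = 13.6667

13.6667


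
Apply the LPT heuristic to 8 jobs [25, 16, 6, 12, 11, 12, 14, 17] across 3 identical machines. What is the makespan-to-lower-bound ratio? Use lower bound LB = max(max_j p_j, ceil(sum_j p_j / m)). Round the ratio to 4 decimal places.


LPT order: [25, 17, 16, 14, 12, 12, 11, 6]
Machine loads after assignment: [37, 40, 36]
LPT makespan = 40
Lower bound = max(max_job, ceil(total/3)) = max(25, 38) = 38
Ratio = 40 / 38 = 1.0526

1.0526


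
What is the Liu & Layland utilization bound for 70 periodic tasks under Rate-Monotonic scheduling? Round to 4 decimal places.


Compute 2^(1/70) = 1.0099512906
Subtract 1: 1.0099512906 - 1 = 0.0099512906
Multiply by n: 70 * 0.0099512906 = 0.6965903420
Round to 4 dp: 0.6966

0.6966


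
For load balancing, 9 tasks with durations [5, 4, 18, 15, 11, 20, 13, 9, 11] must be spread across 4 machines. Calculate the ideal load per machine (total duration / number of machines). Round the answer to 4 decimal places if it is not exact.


Total processing time = 5 + 4 + 18 + 15 + 11 + 20 + 13 + 9 + 11 = 106
Number of machines = 4
Ideal balanced load = 106 / 4 = 26.5

26.5


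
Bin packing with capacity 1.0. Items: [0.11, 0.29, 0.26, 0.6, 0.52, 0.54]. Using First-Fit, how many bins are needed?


Place items sequentially using First-Fit:
  Item 0.11 -> new Bin 1
  Item 0.29 -> Bin 1 (now 0.4)
  Item 0.26 -> Bin 1 (now 0.66)
  Item 0.6 -> new Bin 2
  Item 0.52 -> new Bin 3
  Item 0.54 -> new Bin 4
Total bins used = 4

4


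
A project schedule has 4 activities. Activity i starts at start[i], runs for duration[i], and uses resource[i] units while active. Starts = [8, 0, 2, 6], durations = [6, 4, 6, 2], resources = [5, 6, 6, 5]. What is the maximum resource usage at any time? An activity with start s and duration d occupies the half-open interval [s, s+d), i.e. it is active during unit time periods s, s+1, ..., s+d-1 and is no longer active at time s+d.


Each activity i is active on [start_i, start_i + duration_i).
Compute total resource usage per time slot:
  t=0: active resources = [6], total = 6
  t=1: active resources = [6], total = 6
  t=2: active resources = [6, 6], total = 12
  t=3: active resources = [6, 6], total = 12
  t=4: active resources = [6], total = 6
  t=5: active resources = [6], total = 6
  t=6: active resources = [6, 5], total = 11
  t=7: active resources = [6, 5], total = 11
  t=8: active resources = [5], total = 5
  t=9: active resources = [5], total = 5
  t=10: active resources = [5], total = 5
  t=11: active resources = [5], total = 5
  t=12: active resources = [5], total = 5
  t=13: active resources = [5], total = 5
Peak resource demand = 12

12


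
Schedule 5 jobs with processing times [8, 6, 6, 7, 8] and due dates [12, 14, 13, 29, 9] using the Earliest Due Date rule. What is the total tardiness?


Sort by due date (EDD order): [(8, 9), (8, 12), (6, 13), (6, 14), (7, 29)]
Compute completion times and tardiness:
  Job 1: p=8, d=9, C=8, tardiness=max(0,8-9)=0
  Job 2: p=8, d=12, C=16, tardiness=max(0,16-12)=4
  Job 3: p=6, d=13, C=22, tardiness=max(0,22-13)=9
  Job 4: p=6, d=14, C=28, tardiness=max(0,28-14)=14
  Job 5: p=7, d=29, C=35, tardiness=max(0,35-29)=6
Total tardiness = 33

33


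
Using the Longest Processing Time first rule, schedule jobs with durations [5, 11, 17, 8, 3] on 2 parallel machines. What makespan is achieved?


Sort jobs in decreasing order (LPT): [17, 11, 8, 5, 3]
Assign each job to the least loaded machine:
  Machine 1: jobs [17, 5], load = 22
  Machine 2: jobs [11, 8, 3], load = 22
Makespan = max load = 22

22


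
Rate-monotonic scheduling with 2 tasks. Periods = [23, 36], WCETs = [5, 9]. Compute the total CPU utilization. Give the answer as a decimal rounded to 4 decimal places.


Compute individual utilizations (exact fractions):
  Task 1: C/T = 5/23 (approx. 0.2174)
  Task 2: C/T = 9/36 = 1/4 (approx. 0.25)
Total utilization U = 5/23 + 1/4 = 43/92
Rounded to 4 decimal places: U = 0.4674
RM (Liu & Layland) bound for 2 tasks = 0.828427; compare with U = 43/92 (approx. 0.467391)
U <= bound, so schedulable by RM sufficient condition.

0.4674


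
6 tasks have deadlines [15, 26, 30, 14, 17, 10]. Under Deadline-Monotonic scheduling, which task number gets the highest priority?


Sort tasks by relative deadline (ascending):
  Task 6: deadline = 10
  Task 4: deadline = 14
  Task 1: deadline = 15
  Task 5: deadline = 17
  Task 2: deadline = 26
  Task 3: deadline = 30
Priority order (highest first): [6, 4, 1, 5, 2, 3]
Highest priority task = 6

6


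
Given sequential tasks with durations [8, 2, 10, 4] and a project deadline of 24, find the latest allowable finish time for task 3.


LF(activity 3) = deadline - sum of successor durations
Successors: activities 4 through 4 with durations [4]
Sum of successor durations = 4
LF = 24 - 4 = 20

20


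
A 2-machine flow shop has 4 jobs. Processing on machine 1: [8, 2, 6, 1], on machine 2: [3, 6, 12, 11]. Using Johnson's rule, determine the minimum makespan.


Apply Johnson's rule:
  Group 1 (a <= b): [(4, 1, 11), (2, 2, 6), (3, 6, 12)]
  Group 2 (a > b): [(1, 8, 3)]
Optimal job order: [4, 2, 3, 1]
Schedule:
  Job 4: M1 done at 1, M2 done at 12
  Job 2: M1 done at 3, M2 done at 18
  Job 3: M1 done at 9, M2 done at 30
  Job 1: M1 done at 17, M2 done at 33
Makespan = 33

33


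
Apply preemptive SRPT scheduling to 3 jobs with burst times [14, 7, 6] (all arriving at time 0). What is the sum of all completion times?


Since all jobs arrive at t=0, SRPT equals SPT ordering.
SPT order: [6, 7, 14]
Completion times:
  Job 1: p=6, C=6
  Job 2: p=7, C=13
  Job 3: p=14, C=27
Total completion time = 6 + 13 + 27 = 46

46


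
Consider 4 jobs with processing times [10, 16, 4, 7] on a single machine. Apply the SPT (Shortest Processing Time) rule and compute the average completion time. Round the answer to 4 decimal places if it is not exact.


Sort jobs by processing time (SPT order): [4, 7, 10, 16]
Compute completion times sequentially:
  Job 1: processing = 4, completes at 4
  Job 2: processing = 7, completes at 11
  Job 3: processing = 10, completes at 21
  Job 4: processing = 16, completes at 37
Sum of completion times = 73
Average completion time = 73/4 = 18.25

18.25


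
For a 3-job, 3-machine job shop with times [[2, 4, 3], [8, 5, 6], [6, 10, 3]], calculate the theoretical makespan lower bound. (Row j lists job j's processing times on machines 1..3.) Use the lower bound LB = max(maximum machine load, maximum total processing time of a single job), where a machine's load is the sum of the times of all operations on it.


Machine loads:
  Machine 1: 2 + 8 + 6 = 16
  Machine 2: 4 + 5 + 10 = 19
  Machine 3: 3 + 6 + 3 = 12
Max machine load = 19
Job totals:
  Job 1: 9
  Job 2: 19
  Job 3: 19
Max job total = 19
Lower bound = max(19, 19) = 19

19


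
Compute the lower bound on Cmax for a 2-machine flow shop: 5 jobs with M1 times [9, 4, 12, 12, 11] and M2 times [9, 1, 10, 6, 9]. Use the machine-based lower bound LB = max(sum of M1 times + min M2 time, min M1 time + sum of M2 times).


LB1 = sum(M1 times) + min(M2 times) = 48 + 1 = 49
LB2 = min(M1 times) + sum(M2 times) = 4 + 35 = 39
Lower bound = max(LB1, LB2) = max(49, 39) = 49

49


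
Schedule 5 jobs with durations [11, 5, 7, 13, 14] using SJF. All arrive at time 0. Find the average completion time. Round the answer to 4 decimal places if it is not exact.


SJF order (ascending): [5, 7, 11, 13, 14]
Completion times:
  Job 1: burst=5, C=5
  Job 2: burst=7, C=12
  Job 3: burst=11, C=23
  Job 4: burst=13, C=36
  Job 5: burst=14, C=50
Average completion = 126/5 = 25.2

25.2


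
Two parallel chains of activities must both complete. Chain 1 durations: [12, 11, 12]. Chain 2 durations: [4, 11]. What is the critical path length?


Path A total = 12 + 11 + 12 = 35
Path B total = 4 + 11 = 15
Critical path = longest path = max(35, 15) = 35

35


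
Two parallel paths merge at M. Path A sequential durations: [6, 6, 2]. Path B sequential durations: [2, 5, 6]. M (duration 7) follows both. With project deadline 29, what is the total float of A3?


Forward pass: ES(A3) = sum of predecessors on chain A = 12
EF = ES + duration = 12 + 2 = 14
Backward pass: LF(M) = deadline = 29; LS(M) = 29 - 7 = 22
LF(A3) = LS(M) - sum(successors on chain A) = 22 - 0 = 22
LS = LF - duration = 22 - 2 = 20
Total float = LS - ES = 20 - 12 = 8

8


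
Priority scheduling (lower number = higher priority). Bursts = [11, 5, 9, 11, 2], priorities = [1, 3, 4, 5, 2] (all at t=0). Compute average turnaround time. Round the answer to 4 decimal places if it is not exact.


Sort by priority (ascending = highest first):
Order: [(1, 11), (2, 2), (3, 5), (4, 9), (5, 11)]
Completion times:
  Priority 1, burst=11, C=11
  Priority 2, burst=2, C=13
  Priority 3, burst=5, C=18
  Priority 4, burst=9, C=27
  Priority 5, burst=11, C=38
Average turnaround = 107/5 = 21.4

21.4


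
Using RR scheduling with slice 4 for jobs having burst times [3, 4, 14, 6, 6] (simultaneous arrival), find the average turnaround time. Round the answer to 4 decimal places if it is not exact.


Time quantum = 4
Execution trace:
  J1 runs 3 units, time = 3
  J2 runs 4 units, time = 7
  J3 runs 4 units, time = 11
  J4 runs 4 units, time = 15
  J5 runs 4 units, time = 19
  J3 runs 4 units, time = 23
  J4 runs 2 units, time = 25
  J5 runs 2 units, time = 27
  J3 runs 4 units, time = 31
  J3 runs 2 units, time = 33
Finish times: [3, 7, 33, 25, 27]
Average turnaround = 95/5 = 19.0

19.0


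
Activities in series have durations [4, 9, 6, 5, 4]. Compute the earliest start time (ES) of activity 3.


Activity 3 starts after activities 1 through 2 complete.
Predecessor durations: [4, 9]
ES = 4 + 9 = 13

13


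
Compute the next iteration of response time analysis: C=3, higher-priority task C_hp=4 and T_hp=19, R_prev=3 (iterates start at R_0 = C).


R_next = C + ceil(R_prev / T_hp) * C_hp
ceil(3 / 19) = ceil(0.1579) = 1
Interference = 1 * 4 = 4
R_next = 3 + 4 = 7

7


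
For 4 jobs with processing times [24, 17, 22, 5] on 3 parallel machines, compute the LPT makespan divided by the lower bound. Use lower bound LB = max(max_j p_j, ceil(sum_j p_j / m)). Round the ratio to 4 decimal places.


LPT order: [24, 22, 17, 5]
Machine loads after assignment: [24, 22, 22]
LPT makespan = 24
Lower bound = max(max_job, ceil(total/3)) = max(24, 23) = 24
Ratio = 24 / 24 = 1.0

1.0


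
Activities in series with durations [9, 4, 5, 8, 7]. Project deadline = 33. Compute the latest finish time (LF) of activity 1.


LF(activity 1) = deadline - sum of successor durations
Successors: activities 2 through 5 with durations [4, 5, 8, 7]
Sum of successor durations = 24
LF = 33 - 24 = 9

9


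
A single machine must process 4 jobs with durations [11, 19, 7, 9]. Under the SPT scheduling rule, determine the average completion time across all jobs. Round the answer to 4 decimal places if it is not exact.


Sort jobs by processing time (SPT order): [7, 9, 11, 19]
Compute completion times sequentially:
  Job 1: processing = 7, completes at 7
  Job 2: processing = 9, completes at 16
  Job 3: processing = 11, completes at 27
  Job 4: processing = 19, completes at 46
Sum of completion times = 96
Average completion time = 96/4 = 24.0

24.0


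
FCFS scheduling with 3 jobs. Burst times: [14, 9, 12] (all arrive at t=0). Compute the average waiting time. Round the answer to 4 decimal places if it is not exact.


FCFS order (as given): [14, 9, 12]
Waiting times:
  Job 1: wait = 0
  Job 2: wait = 14
  Job 3: wait = 23
Sum of waiting times = 37
Average waiting time = 37/3 = 12.3333

12.3333


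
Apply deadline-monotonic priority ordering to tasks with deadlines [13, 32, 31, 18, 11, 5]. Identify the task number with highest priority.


Sort tasks by relative deadline (ascending):
  Task 6: deadline = 5
  Task 5: deadline = 11
  Task 1: deadline = 13
  Task 4: deadline = 18
  Task 3: deadline = 31
  Task 2: deadline = 32
Priority order (highest first): [6, 5, 1, 4, 3, 2]
Highest priority task = 6

6


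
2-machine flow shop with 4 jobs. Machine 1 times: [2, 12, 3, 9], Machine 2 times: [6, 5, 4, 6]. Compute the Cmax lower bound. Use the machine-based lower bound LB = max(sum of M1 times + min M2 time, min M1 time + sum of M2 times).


LB1 = sum(M1 times) + min(M2 times) = 26 + 4 = 30
LB2 = min(M1 times) + sum(M2 times) = 2 + 21 = 23
Lower bound = max(LB1, LB2) = max(30, 23) = 30

30


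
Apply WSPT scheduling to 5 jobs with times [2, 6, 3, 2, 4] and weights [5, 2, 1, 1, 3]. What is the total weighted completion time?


Compute p/w ratios and sort ascending (WSPT): [(2, 5), (4, 3), (2, 1), (6, 2), (3, 1)]
Compute weighted completion times:
  Job (p=2,w=5): C=2, w*C=5*2=10
  Job (p=4,w=3): C=6, w*C=3*6=18
  Job (p=2,w=1): C=8, w*C=1*8=8
  Job (p=6,w=2): C=14, w*C=2*14=28
  Job (p=3,w=1): C=17, w*C=1*17=17
Total weighted completion time = 81

81


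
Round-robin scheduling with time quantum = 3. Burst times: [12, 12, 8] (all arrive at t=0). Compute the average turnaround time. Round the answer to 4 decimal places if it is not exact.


Time quantum = 3
Execution trace:
  J1 runs 3 units, time = 3
  J2 runs 3 units, time = 6
  J3 runs 3 units, time = 9
  J1 runs 3 units, time = 12
  J2 runs 3 units, time = 15
  J3 runs 3 units, time = 18
  J1 runs 3 units, time = 21
  J2 runs 3 units, time = 24
  J3 runs 2 units, time = 26
  J1 runs 3 units, time = 29
  J2 runs 3 units, time = 32
Finish times: [29, 32, 26]
Average turnaround = 87/3 = 29.0

29.0


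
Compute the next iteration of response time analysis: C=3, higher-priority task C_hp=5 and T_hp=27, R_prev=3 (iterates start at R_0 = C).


R_next = C + ceil(R_prev / T_hp) * C_hp
ceil(3 / 27) = ceil(0.1111) = 1
Interference = 1 * 5 = 5
R_next = 3 + 5 = 8

8


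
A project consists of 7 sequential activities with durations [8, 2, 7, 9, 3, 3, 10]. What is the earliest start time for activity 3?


Activity 3 starts after activities 1 through 2 complete.
Predecessor durations: [8, 2]
ES = 8 + 2 = 10

10


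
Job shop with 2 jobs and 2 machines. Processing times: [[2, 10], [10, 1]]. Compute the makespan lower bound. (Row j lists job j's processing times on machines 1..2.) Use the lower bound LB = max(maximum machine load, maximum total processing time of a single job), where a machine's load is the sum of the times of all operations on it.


Machine loads:
  Machine 1: 2 + 10 = 12
  Machine 2: 10 + 1 = 11
Max machine load = 12
Job totals:
  Job 1: 12
  Job 2: 11
Max job total = 12
Lower bound = max(12, 12) = 12

12


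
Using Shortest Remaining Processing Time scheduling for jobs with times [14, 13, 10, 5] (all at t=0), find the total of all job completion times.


Since all jobs arrive at t=0, SRPT equals SPT ordering.
SPT order: [5, 10, 13, 14]
Completion times:
  Job 1: p=5, C=5
  Job 2: p=10, C=15
  Job 3: p=13, C=28
  Job 4: p=14, C=42
Total completion time = 5 + 15 + 28 + 42 = 90

90


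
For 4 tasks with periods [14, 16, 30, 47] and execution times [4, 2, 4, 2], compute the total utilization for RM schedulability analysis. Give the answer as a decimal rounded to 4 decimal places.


Compute individual utilizations (exact fractions):
  Task 1: C/T = 4/14 = 2/7 (approx. 0.2857)
  Task 2: C/T = 2/16 = 1/8 (approx. 0.125)
  Task 3: C/T = 4/30 = 2/15 (approx. 0.1333)
  Task 4: C/T = 2/47 (approx. 0.0426)
Total utilization U = 2/7 + 1/8 + 2/15 + 2/47 = 23159/39480
Rounded to 4 decimal places: U = 0.5866
RM (Liu & Layland) bound for 4 tasks = 0.756828; compare with U = 23159/39480 (approx. 0.586601)
U <= bound, so schedulable by RM sufficient condition.

0.5866


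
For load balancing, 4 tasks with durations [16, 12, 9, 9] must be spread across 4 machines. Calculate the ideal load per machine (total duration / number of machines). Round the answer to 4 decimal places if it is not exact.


Total processing time = 16 + 12 + 9 + 9 = 46
Number of machines = 4
Ideal balanced load = 46 / 4 = 11.5

11.5


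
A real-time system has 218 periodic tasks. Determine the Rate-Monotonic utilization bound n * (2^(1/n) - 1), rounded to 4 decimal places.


Compute 2^(1/218) = 1.0031846344
Subtract 1: 1.0031846344 - 1 = 0.0031846344
Multiply by n: 218 * 0.0031846344 = 0.6942502992
Round to 4 dp: 0.6943

0.6943


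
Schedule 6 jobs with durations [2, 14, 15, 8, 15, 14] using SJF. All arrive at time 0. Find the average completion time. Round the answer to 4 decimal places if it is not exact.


SJF order (ascending): [2, 8, 14, 14, 15, 15]
Completion times:
  Job 1: burst=2, C=2
  Job 2: burst=8, C=10
  Job 3: burst=14, C=24
  Job 4: burst=14, C=38
  Job 5: burst=15, C=53
  Job 6: burst=15, C=68
Average completion = 195/6 = 32.5

32.5


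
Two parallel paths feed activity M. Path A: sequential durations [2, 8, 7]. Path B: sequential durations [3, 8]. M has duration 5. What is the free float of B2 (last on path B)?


ES(B2) = sum of predecessors on chain B = 3
EF(B2) = ES + duration = 3 + 8 = 11
Successor of B2 is M. ES(M) = max(sum(A), sum(B)) = max(17, 11) = 17
Free float = ES(successor) - EF(current) = 17 - 11 = 6

6


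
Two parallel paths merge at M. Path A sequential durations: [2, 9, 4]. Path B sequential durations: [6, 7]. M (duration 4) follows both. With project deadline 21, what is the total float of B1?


Forward pass: ES(B1) = sum of predecessors on chain B = 0
EF = ES + duration = 0 + 6 = 6
Backward pass: LF(M) = deadline = 21; LS(M) = 21 - 4 = 17
LF(B1) = LS(M) - sum(successors on chain B) = 17 - 7 = 10
LS = LF - duration = 10 - 6 = 4
Total float = LS - ES = 4 - 0 = 4

4


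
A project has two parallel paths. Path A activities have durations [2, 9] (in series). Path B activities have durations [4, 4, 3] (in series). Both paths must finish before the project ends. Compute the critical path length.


Path A total = 2 + 9 = 11
Path B total = 4 + 4 + 3 = 11
Critical path = longest path = max(11, 11) = 11

11


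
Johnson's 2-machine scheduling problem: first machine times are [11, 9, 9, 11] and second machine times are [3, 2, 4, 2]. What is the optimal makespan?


Apply Johnson's rule:
  Group 1 (a <= b): []
  Group 2 (a > b): [(3, 9, 4), (1, 11, 3), (2, 9, 2), (4, 11, 2)]
Optimal job order: [3, 1, 2, 4]
Schedule:
  Job 3: M1 done at 9, M2 done at 13
  Job 1: M1 done at 20, M2 done at 23
  Job 2: M1 done at 29, M2 done at 31
  Job 4: M1 done at 40, M2 done at 42
Makespan = 42

42


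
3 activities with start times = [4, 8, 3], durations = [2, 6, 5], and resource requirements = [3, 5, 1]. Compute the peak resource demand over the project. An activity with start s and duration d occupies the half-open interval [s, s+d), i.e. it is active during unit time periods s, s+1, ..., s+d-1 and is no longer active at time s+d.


Each activity i is active on [start_i, start_i + duration_i).
Compute total resource usage per time slot:
  t=0: active resources = [], total = 0
  t=1: active resources = [], total = 0
  t=2: active resources = [], total = 0
  t=3: active resources = [1], total = 1
  t=4: active resources = [3, 1], total = 4
  t=5: active resources = [3, 1], total = 4
  t=6: active resources = [1], total = 1
  t=7: active resources = [1], total = 1
  t=8: active resources = [5], total = 5
  t=9: active resources = [5], total = 5
  t=10: active resources = [5], total = 5
  t=11: active resources = [5], total = 5
  t=12: active resources = [5], total = 5
  t=13: active resources = [5], total = 5
Peak resource demand = 5

5


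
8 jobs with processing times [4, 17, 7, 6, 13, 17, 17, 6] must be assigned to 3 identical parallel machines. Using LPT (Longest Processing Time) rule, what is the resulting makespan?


Sort jobs in decreasing order (LPT): [17, 17, 17, 13, 7, 6, 6, 4]
Assign each job to the least loaded machine:
  Machine 1: jobs [17, 13], load = 30
  Machine 2: jobs [17, 7, 4], load = 28
  Machine 3: jobs [17, 6, 6], load = 29
Makespan = max load = 30

30


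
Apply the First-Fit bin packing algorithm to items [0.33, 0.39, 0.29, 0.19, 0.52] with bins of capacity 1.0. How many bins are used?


Place items sequentially using First-Fit:
  Item 0.33 -> new Bin 1
  Item 0.39 -> Bin 1 (now 0.72)
  Item 0.29 -> new Bin 2
  Item 0.19 -> Bin 1 (now 0.91)
  Item 0.52 -> Bin 2 (now 0.81)
Total bins used = 2

2


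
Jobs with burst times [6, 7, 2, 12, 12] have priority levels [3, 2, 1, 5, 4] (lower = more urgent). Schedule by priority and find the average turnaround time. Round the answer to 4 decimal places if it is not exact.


Sort by priority (ascending = highest first):
Order: [(1, 2), (2, 7), (3, 6), (4, 12), (5, 12)]
Completion times:
  Priority 1, burst=2, C=2
  Priority 2, burst=7, C=9
  Priority 3, burst=6, C=15
  Priority 4, burst=12, C=27
  Priority 5, burst=12, C=39
Average turnaround = 92/5 = 18.4

18.4


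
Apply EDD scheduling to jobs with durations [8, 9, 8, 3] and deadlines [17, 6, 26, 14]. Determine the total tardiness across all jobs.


Sort by due date (EDD order): [(9, 6), (3, 14), (8, 17), (8, 26)]
Compute completion times and tardiness:
  Job 1: p=9, d=6, C=9, tardiness=max(0,9-6)=3
  Job 2: p=3, d=14, C=12, tardiness=max(0,12-14)=0
  Job 3: p=8, d=17, C=20, tardiness=max(0,20-17)=3
  Job 4: p=8, d=26, C=28, tardiness=max(0,28-26)=2
Total tardiness = 8

8


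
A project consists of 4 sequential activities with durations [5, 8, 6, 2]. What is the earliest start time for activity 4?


Activity 4 starts after activities 1 through 3 complete.
Predecessor durations: [5, 8, 6]
ES = 5 + 8 + 6 = 19

19
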